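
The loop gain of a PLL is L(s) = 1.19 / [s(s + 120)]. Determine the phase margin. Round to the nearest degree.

Gain crossover: |L(jω)| = 1 at ω ≈ 0.00992 rad s⁻¹.
∠L(j0.00992) = −90° − arctan(0.00992/120) ≈ -90.00°
PM = 180° + (-90.00°) = 90.00°

90°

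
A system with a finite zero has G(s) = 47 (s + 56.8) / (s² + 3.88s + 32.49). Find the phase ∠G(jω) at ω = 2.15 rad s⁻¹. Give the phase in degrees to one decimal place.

-14.5°

∠(j2.15 + 56.8) = arctan(2.15/56.8) = 2.17°
∠[(j2.15)² + 3.88(j2.15) + 32.49] = ∠[27.868 + j8.342] = 16.66°
∠G(j2.15) = 2.17° − 16.66° = -14.50°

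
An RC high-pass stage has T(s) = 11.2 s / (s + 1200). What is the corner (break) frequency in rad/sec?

The single real pole at s = −1200 gives a corner at ω = 1200 rad/sec.

1200 rad/sec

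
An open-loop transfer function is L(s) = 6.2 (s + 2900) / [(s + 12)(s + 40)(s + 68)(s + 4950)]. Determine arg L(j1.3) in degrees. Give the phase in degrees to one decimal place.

∠(j1.3 + 2900) = arctan(1.3/2900) = 0.03°
∠(j1.3 + 12) = arctan(1.3/12) = 6.18°
∠(j1.3 + 40) = arctan(1.3/40) = 1.86°
∠(j1.3 + 68) = arctan(1.3/68) = 1.10°
∠(j1.3 + 4950) = arctan(1.3/4950) = 0.02°
∠L(j1.3) = 0.03° − (6.18° + 1.86° + 1.10° + 0.02°) = -9.13°

-9.1°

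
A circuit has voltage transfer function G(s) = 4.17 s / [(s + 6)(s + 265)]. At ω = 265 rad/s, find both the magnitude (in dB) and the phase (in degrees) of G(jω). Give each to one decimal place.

|G| = -39.1 dB, ∠G = -43.7°

|j265| = 265
|j265 + 6| = √(265² + 6²) = 265.1
|j265 + 265| = √(265² + 265²) = 374.8
|G(j265)| = 4.17 × 265 / (265.1 × 374.8) = 0.011124
20 log₁₀(0.011124) = -39.07 dB
∠(j265) = 90.00°
∠(j265 + 6) = arctan(265/6) = 88.70°
∠(j265 + 265) = arctan(265/265) = 45.00°
∠G(j265) = 90.00° − (88.70° + 45.00°) = -43.70°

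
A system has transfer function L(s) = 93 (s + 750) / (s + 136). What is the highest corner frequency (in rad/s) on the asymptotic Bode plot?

750 rad/s

Break frequencies occur at each pole and zero magnitude: 136 rad/s, 750 rad/s.
The highest is 750 rad/s.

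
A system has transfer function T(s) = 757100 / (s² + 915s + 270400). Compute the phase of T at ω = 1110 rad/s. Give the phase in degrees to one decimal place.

-133.4°

∠[(j1110)² + 915(j1110) + 270400] = ∠[-9.617e+05 + j1.0156e+06] = 133.44°
∠T(j1110) = −133.44° = -133.44°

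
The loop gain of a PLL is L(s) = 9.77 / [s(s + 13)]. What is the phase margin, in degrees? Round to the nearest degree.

87°

Gain crossover: |L(jω)| = 1 at ω ≈ 0.75 rad s⁻¹.
∠L(j0.75) = −90° − arctan(0.75/13) ≈ -93.30°
PM = 180° + (-93.30°) = 86.70°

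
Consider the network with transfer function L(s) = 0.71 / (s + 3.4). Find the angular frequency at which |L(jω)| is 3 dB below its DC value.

3.4 rad/sec

For a single-pole low-pass, the −3 dB point is at the pole: ω = 3.4 rad/sec.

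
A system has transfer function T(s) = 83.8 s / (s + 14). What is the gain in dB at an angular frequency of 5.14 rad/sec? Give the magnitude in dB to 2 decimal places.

|j5.14| = 5.14
|j5.14 + 14| = √(5.14² + 14²) = 14.91
|T(j5.14)| = 83.8 × 5.14 / 14.91 = 28.882
20 log₁₀(28.882) = 29.212 dB

29.21 dB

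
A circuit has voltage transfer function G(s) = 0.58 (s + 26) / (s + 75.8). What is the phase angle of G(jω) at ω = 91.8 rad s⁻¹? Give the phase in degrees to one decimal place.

23.7°

∠(j91.8 + 26) = arctan(91.8/26) = 74.19°
∠(j91.8 + 75.8) = arctan(91.8/75.8) = 50.45°
∠G(j91.8) = 74.19° − 50.45° = 23.73°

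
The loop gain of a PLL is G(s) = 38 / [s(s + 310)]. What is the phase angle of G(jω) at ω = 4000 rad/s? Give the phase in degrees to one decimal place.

-175.6 deg

∠(j4000 + 310) = arctan(4000/310) = 85.57°
∠(j4000) = 90.00°
∠G(j4000) = − (85.57° + 90.00°) = -175.57°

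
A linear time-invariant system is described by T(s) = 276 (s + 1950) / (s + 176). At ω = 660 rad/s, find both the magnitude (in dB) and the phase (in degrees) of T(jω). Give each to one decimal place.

|T| = 58.4 dB, ∠T = -56.4 deg

|j660 + 1950| = √(660² + 1950²) = 2059
|j660 + 176| = √(660² + 176²) = 683.1
|T(j660)| = 276 × 2059 / 683.1 = 831.83
20 log₁₀(831.83) = 58.40 dB
∠(j660 + 1950) = arctan(660/1950) = 18.70°
∠(j660 + 176) = arctan(660/176) = 75.07°
∠T(j660) = 18.70° − 75.07° = -56.37°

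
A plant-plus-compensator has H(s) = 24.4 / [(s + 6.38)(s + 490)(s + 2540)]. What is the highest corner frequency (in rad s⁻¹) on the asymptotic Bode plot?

2540 rad s⁻¹

Break frequencies occur at each pole and zero magnitude: 6.38 rad s⁻¹, 490 rad s⁻¹, 2540 rad s⁻¹.
The highest is 2540 rad s⁻¹.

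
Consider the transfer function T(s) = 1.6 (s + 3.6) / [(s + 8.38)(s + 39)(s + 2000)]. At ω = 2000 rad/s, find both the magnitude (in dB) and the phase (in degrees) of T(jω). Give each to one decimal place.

|T| = -131.0 dB, ∠T = -133.7 deg

|j2000 + 3.6| = √(2000² + 3.6²) = 2000
|j2000 + 8.38| = √(2000² + 8.38²) = 2000
|j2000 + 39| = √(2000² + 39²) = 2000
|j2000 + 2000| = √(2000² + 2000²) = 2828
|T(j2000)| = 1.6 × 2000 / (2000 × 2000 × 2828) = 2.8279e-07
20 log₁₀(2.8279e-07) = -130.97 dB
∠(j2000 + 3.6) = arctan(2000/3.6) = 89.90°
∠(j2000 + 8.38) = arctan(2000/8.38) = 89.76°
∠(j2000 + 39) = arctan(2000/39) = 88.88°
∠(j2000 + 2000) = arctan(2000/2000) = 45.00°
∠T(j2000) = 89.90° − (89.76° + 88.88° + 45.00°) = -133.75°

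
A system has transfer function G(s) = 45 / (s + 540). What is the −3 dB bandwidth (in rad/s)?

For a single-pole low-pass, the −3 dB point is at the pole: ω = 540 rad/s.

540 rad/s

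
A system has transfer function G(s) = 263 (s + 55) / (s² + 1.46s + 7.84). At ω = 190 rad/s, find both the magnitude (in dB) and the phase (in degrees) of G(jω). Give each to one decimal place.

|j190 + 55| = √(190² + 55²) = 197.8
|(j190)² + 1.46(j190) + 7.84| = |-36092 + j277.4| = 3.609e+04
|G(j190)| = 263 × 197.8 / 3.609e+04 = 1.4413
20 log₁₀(1.4413) = 3.18 dB
∠(j190 + 55) = arctan(190/55) = 73.86°
∠[(j190)² + 1.46(j190) + 7.84] = ∠[-36092 + j277.4] = 179.56°
∠G(j190) = 73.86° − 179.56° = -105.70°

|G| = 3.2 dB, ∠G = -105.7°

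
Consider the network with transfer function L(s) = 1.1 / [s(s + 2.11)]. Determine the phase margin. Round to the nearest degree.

76°

Gain crossover: |L(jω)| = 1 at ω ≈ 0.507 rad/s.
∠L(j0.507) = −90° − arctan(0.507/2.11) ≈ -103.51°
PM = 180° + (-103.51°) = 76.49°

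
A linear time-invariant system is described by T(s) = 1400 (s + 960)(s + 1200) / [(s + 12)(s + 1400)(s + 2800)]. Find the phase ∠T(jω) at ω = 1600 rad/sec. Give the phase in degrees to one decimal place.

-56.0 deg

∠(j1600 + 960) = arctan(1600/960) = 59.04°
∠(j1600 + 1200) = arctan(1600/1200) = 53.13°
∠(j1600 + 12) = arctan(1600/12) = 89.57°
∠(j1600 + 1400) = arctan(1600/1400) = 48.81°
∠(j1600 + 2800) = arctan(1600/2800) = 29.74°
∠T(j1600) = 59.04° + 53.13° − (89.57° + 48.81° + 29.74°) = -55.96°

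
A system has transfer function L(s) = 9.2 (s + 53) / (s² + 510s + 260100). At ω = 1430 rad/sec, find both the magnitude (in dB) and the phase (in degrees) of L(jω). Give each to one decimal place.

|j1430 + 53| = √(1430² + 53²) = 1431
|(j1430)² + 510(j1430) + 260100| = |-1.7848e+06 + j7.293e+05| = 1.928e+06
|L(j1430)| = 9.2 × 1431 / 1.928e+06 = 0.0068281
20 log₁₀(0.0068281) = -43.31 dB
∠(j1430 + 53) = arctan(1430/53) = 87.88°
∠[(j1430)² + 510(j1430) + 260100] = ∠[-1.7848e+06 + j7.293e+05] = 157.77°
∠L(j1430) = 87.88° − 157.77° = -69.90°

|L| = -43.3 dB, ∠L = -69.9°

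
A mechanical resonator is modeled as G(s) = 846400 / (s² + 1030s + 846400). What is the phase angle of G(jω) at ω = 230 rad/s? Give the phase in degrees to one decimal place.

-16.6°

∠[(j230)² + 1030(j230) + 846400] = ∠[7.935e+05 + j2.369e+05] = 16.62°
∠G(j230) = −16.62° = -16.62°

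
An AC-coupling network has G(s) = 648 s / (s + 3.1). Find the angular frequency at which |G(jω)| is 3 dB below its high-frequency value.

3.1 rad/s

For a single-pole high-pass, the −3 dB point is at the pole: ω = 3.1 rad/s.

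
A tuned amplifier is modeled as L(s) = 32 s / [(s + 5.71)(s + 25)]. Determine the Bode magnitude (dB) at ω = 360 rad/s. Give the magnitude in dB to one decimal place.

|j360| = 360
|j360 + 5.71| = √(360² + 5.71²) = 360
|j360 + 25| = √(360² + 25²) = 360.9
|L(j360)| = 32 × 360 / (360 × 360.9) = 0.088664
20 log₁₀(0.088664) = -21.05 dB

-21.0 dB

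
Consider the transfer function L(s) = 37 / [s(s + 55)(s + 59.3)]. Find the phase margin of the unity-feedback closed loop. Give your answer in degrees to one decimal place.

90.0°

Gain crossover: |L(jω)| = 1 at ω ≈ 0.0113 rad/s.
∠L(j0.0113) = −90° − arctan(0.0113/55) − arctan(0.0113/59.3) ≈ -90.02°
PM = 180° + (-90.02°) = 89.98°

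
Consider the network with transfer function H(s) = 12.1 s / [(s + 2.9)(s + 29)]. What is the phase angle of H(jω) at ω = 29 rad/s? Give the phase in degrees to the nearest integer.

∠(j29) = 90.00°
∠(j29 + 2.9) = arctan(29/2.9) = 84.29°
∠(j29 + 29) = arctan(29/29) = 45.00°
∠H(j29) = 90.00° − (84.29° + 45.00°) = -39.29°

-39°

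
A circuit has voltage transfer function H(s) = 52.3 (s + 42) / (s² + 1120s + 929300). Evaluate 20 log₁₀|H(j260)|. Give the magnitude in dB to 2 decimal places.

|j260 + 42| = √(260² + 42²) = 263.4
|(j260)² + 1120(j260) + 929300| = |8.617e+05 + j2.912e+05| = 9.096e+05
|H(j260)| = 52.3 × 263.4 / 9.096e+05 = 0.015144
20 log₁₀(0.015144) = -36.395 dB

-36.40 dB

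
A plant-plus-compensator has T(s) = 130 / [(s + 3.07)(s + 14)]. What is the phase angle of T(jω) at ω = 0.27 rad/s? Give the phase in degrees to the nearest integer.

∠(j0.27 + 3.07) = arctan(0.27/3.07) = 5.03°
∠(j0.27 + 14) = arctan(0.27/14) = 1.10°
∠T(j0.27) = − (5.03° + 1.10°) = -6.13°

-6°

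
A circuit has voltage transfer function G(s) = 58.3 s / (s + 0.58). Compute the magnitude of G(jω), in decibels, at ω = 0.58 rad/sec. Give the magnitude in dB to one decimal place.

|j0.58| = 0.58
|j0.58 + 0.58| = √(0.58² + 0.58²) = 0.8202
|G(j0.58)| = 58.3 × 0.58 / 0.8202 = 41.224
20 log₁₀(41.224) = 32.30 dB

32.3 dB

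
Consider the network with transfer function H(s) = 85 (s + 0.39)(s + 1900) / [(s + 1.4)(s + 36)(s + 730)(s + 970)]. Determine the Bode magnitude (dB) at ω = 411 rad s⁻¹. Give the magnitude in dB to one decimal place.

-66.9 dB

|j411 + 0.39| = √(411² + 0.39²) = 411
|j411 + 1900| = √(411² + 1900²) = 1944
|j411 + 1.4| = √(411² + 1.4²) = 411
|j411 + 36| = √(411² + 36²) = 412.6
|j411 + 730| = √(411² + 730²) = 837.7
|j411 + 970| = √(411² + 970²) = 1053
|H(j411)| = 85 × 411 × 1944 / (411 × 412.6 × 837.7 × 1053) = 0.00045379
20 log₁₀(0.00045379) = -66.86 dB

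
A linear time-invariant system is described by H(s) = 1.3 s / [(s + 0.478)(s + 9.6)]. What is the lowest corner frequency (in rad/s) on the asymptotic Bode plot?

Break frequencies occur at each pole and zero magnitude: 0.478 rad/s, 9.6 rad/s.
The lowest is 0.478 rad/s.

0.478 rad/s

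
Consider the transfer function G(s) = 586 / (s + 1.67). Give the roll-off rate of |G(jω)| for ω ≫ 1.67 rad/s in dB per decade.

-20 dB/decade

With 0 zeros and 1 pole, the high-frequency asymptotic slope is 20 × (0 − 1) = -20 dB/decade.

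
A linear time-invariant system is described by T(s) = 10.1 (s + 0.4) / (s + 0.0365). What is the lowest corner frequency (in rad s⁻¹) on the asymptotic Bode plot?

Break frequencies occur at each pole and zero magnitude: 0.0365 rad s⁻¹, 0.4 rad s⁻¹.
The lowest is 0.0365 rad s⁻¹.

0.0365 rad s⁻¹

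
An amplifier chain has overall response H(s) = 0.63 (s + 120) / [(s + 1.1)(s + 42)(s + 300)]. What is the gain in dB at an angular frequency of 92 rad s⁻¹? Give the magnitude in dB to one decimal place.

|j92 + 120| = √(92² + 120²) = 151.2
|j92 + 1.1| = √(92² + 1.1²) = 92.01
|j92 + 42| = √(92² + 42²) = 101.1
|j92 + 300| = √(92² + 300²) = 313.8
|H(j92)| = 0.63 × 151.2 / (92.01 × 101.1 × 313.8) = 3.2626e-05
20 log₁₀(3.2626e-05) = -89.73 dB

-89.7 dB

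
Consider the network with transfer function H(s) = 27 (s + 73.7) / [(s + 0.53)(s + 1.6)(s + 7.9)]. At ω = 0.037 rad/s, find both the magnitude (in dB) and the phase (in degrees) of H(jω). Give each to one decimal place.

|H| = 49.4 dB, ∠H = -5.6 deg

|j0.037 + 73.7| = √(0.037² + 73.7²) = 73.7
|j0.037 + 0.53| = √(0.037² + 0.53²) = 0.5313
|j0.037 + 1.6| = √(0.037² + 1.6²) = 1.6
|j0.037 + 7.9| = √(0.037² + 7.9²) = 7.9
|H(j0.037)| = 27 × 73.7 / (0.5313 × 1.6 × 7.9) = 296.23
20 log₁₀(296.23) = 49.43 dB
∠(j0.037 + 73.7) = arctan(0.037/73.7) = 0.03°
∠(j0.037 + 0.53) = arctan(0.037/0.53) = 3.99°
∠(j0.037 + 1.6) = arctan(0.037/1.6) = 1.32°
∠(j0.037 + 7.9) = arctan(0.037/7.9) = 0.27°
∠H(j0.037) = 0.03° − (3.99° + 1.32° + 0.27°) = -5.56°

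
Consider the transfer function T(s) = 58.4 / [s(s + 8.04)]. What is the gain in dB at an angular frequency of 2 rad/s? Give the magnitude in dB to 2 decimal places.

|j2 + 8.04| = √(2² + 8.04²) = 8.285
|j2| = 2
|T(j2)| = 58.4 / (8.285 × 2) = 3.5244
20 log₁₀(3.5244) = 10.942 dB

10.94 dB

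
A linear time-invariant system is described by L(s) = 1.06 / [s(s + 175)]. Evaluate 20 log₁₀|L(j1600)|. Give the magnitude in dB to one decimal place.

-127.7 dB

|j1600 + 175| = √(1600² + 175²) = 1610
|j1600| = 1600
|L(j1600)| = 1.06 / (1610 × 1600) = 4.1161e-07
20 log₁₀(4.1161e-07) = -127.71 dB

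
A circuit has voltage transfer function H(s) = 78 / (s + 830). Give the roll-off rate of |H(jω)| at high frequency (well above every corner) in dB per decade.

-20 dB/decade

With 0 zeros and 1 pole, the high-frequency asymptotic slope is 20 × (0 − 1) = -20 dB/decade.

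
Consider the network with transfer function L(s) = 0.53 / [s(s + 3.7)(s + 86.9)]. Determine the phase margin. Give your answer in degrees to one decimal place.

90.0 deg

Gain crossover: |L(jω)| = 1 at ω ≈ 0.00165 rad/s.
∠L(j0.00165) = −90° − arctan(0.00165/3.7) − arctan(0.00165/86.9) ≈ -90.03°
PM = 180° + (-90.03°) = 89.97°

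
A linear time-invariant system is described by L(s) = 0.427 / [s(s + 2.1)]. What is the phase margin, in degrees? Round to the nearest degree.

84°

Gain crossover: |L(jω)| = 1 at ω ≈ 0.202 rad/s.
∠L(j0.202) = −90° − arctan(0.202/2.1) ≈ -95.51°
PM = 180° + (-95.51°) = 84.49°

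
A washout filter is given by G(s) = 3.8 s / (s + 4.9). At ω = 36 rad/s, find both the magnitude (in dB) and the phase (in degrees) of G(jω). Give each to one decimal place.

|j36| = 36
|j36 + 4.9| = √(36² + 4.9²) = 36.33
|G(j36)| = 3.8 × 36 / 36.33 = 3.7653
20 log₁₀(3.7653) = 11.52 dB
∠(j36) = 90.00°
∠(j36 + 4.9) = arctan(36/4.9) = 82.25°
∠G(j36) = 90.00° − 82.25° = 7.75°

|G| = 11.5 dB, ∠G = 7.8°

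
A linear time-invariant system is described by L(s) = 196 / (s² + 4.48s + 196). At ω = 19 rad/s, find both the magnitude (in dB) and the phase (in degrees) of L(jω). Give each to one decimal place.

|(j19)² + 4.48(j19) + 196| = |-165 + j85.12| = 185.7
|L(j19)| = 196 / 185.7 = 1.0557
20 log₁₀(1.0557) = 0.47 dB
∠[(j19)² + 4.48(j19) + 196] = ∠[-165 + j85.12] = 152.71°
∠L(j19) = −152.71° = -152.71°

|L| = 0.5 dB, ∠L = -152.7 deg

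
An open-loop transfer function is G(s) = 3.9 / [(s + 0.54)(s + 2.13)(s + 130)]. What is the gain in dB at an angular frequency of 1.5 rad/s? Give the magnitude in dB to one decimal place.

-42.8 dB

|j1.5 + 0.54| = √(1.5² + 0.54²) = 1.594
|j1.5 + 2.13| = √(1.5² + 2.13²) = 2.605
|j1.5 + 130| = √(1.5² + 130²) = 130
|G(j1.5)| = 3.9 / (1.594 × 2.605 × 130) = 0.0072228
20 log₁₀(0.0072228) = -42.83 dB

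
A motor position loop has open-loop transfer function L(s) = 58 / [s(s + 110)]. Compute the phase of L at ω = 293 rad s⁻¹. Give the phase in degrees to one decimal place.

∠(j293 + 110) = arctan(293/110) = 69.42°
∠(j293) = 90.00°
∠L(j293) = − (69.42° + 90.00°) = -159.42°

-159.4°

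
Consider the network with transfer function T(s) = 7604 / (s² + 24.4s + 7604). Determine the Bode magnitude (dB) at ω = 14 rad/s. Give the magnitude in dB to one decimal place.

|(j14)² + 24.4(j14) + 7604| = |7408 + j341.6| = 7416
|T(j14)| = 7604 / 7416 = 1.0254
20 log₁₀(1.0254) = 0.22 dB

0.2 dB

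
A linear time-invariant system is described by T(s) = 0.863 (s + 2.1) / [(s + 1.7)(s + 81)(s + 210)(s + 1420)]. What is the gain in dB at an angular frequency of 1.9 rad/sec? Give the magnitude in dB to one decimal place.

|j1.9 + 2.1| = √(1.9² + 2.1²) = 2.832
|j1.9 + 1.7| = √(1.9² + 1.7²) = 2.55
|j1.9 + 81| = √(1.9² + 81²) = 81.02
|j1.9 + 210| = √(1.9² + 210²) = 210
|j1.9 + 1420| = √(1.9² + 1420²) = 1420
|T(j1.9)| = 0.863 × 2.832 / (2.55 × 81.02 × 210 × 1420) = 3.9674e-08
20 log₁₀(3.9674e-08) = -148.03 dB

-148.0 dB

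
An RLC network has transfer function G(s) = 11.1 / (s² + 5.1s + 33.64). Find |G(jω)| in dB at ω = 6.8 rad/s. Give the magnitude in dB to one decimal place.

-10.4 dB

|(j6.8)² + 5.1(j6.8) + 33.64| = |-12.6 + j34.68| = 36.9
|G(j6.8)| = 11.1 / 36.9 = 0.30083
20 log₁₀(0.30083) = -10.43 dB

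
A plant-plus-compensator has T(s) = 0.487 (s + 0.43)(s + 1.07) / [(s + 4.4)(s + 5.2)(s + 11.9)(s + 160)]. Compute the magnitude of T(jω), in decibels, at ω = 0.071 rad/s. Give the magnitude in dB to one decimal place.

|j0.071 + 0.43| = √(0.071² + 0.43²) = 0.4358
|j0.071 + 1.07| = √(0.071² + 1.07²) = 1.072
|j0.071 + 4.4| = √(0.071² + 4.4²) = 4.401
|j0.071 + 5.2| = √(0.071² + 5.2²) = 5.2
|j0.071 + 11.9| = √(0.071² + 11.9²) = 11.9
|j0.071 + 160| = √(0.071² + 160²) = 160
|T(j0.071)| = 0.487 × 0.4358 × 1.072 / (4.401 × 5.2 × 11.9 × 160) = 5.2233e-06
20 log₁₀(5.2233e-06) = -105.64 dB

-105.6 dB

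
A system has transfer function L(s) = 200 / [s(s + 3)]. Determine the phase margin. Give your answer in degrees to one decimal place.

12.1°

Gain crossover: |L(jω)| = 1 at ω ≈ 14 rad s⁻¹.
∠L(j14) = −90° − arctan(14/3) ≈ -167.89°
PM = 180° + (-167.89°) = 12.11°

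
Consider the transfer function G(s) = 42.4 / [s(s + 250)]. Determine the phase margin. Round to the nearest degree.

90 deg

Gain crossover: |G(jω)| = 1 at ω ≈ 0.17 rad s⁻¹.
∠G(j0.17) = −90° − arctan(0.17/250) ≈ -90.04°
PM = 180° + (-90.04°) = 89.96°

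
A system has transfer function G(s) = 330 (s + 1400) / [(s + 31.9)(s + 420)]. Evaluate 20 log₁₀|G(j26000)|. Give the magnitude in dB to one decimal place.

-37.9 dB

|j26000 + 1400| = √(26000² + 1400²) = 2.604e+04
|j26000 + 31.9| = √(26000² + 31.9²) = 2.6e+04
|j26000 + 420| = √(26000² + 420²) = 2.6e+04
|G(j26000)| = 330 × 2.604e+04 / (2.6e+04 × 2.6e+04) = 0.012709
20 log₁₀(0.012709) = -37.92 dB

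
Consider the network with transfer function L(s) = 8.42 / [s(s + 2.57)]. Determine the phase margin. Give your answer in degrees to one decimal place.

Gain crossover: |L(jω)| = 1 at ω ≈ 2.4 rad/sec.
∠L(j2.4) = −90° − arctan(2.4/2.57) ≈ -133.00°
PM = 180° + (-133.00°) = 47.00°

47.0°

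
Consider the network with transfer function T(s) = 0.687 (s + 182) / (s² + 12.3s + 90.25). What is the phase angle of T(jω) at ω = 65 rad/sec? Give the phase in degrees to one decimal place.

∠(j65 + 182) = arctan(65/182) = 19.65°
∠[(j65)² + 12.3(j65) + 90.25] = ∠[-4134.8 + j799.5] = 169.06°
∠T(j65) = 19.65° − 169.06° = -149.40°

-149.4 deg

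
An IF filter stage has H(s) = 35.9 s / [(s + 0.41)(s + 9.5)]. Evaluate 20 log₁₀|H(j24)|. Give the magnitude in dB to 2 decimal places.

|j24| = 24
|j24 + 0.41| = √(24² + 0.41²) = 24
|j24 + 9.5| = √(24² + 9.5²) = 25.81
|H(j24)| = 35.9 × 24 / (24 × 25.81) = 1.3906
20 log₁₀(1.3906) = 2.864 dB

2.86 dB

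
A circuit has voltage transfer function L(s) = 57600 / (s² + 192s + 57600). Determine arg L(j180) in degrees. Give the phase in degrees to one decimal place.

∠[(j180)² + 192(j180) + 57600] = ∠[25200 + j34560] = 53.90°
∠L(j180) = −53.90° = -53.90°

-53.9°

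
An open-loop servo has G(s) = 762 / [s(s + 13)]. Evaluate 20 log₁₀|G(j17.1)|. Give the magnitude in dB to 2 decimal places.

|j17.1 + 13| = √(17.1² + 13²) = 21.48
|j17.1| = 17.1
|G(j17.1)| = 762 / (21.48 × 17.1) = 2.0745
20 log₁₀(2.0745) = 6.338 dB

6.34 dB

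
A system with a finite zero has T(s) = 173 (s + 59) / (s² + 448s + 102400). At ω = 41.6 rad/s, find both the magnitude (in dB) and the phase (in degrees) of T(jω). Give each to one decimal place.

|T| = -18.3 dB, ∠T = 24.7 deg

|j41.6 + 59| = √(41.6² + 59²) = 72.19
|(j41.6)² + 448(j41.6) + 102400| = |1.0067e+05 + j18637| = 1.024e+05
|T(j41.6)| = 173 × 72.19 / 1.024e+05 = 0.12199
20 log₁₀(0.12199) = -18.27 dB
∠(j41.6 + 59) = arctan(41.6/59) = 35.19°
∠[(j41.6)² + 448(j41.6) + 102400] = ∠[1.0067e+05 + j18637] = 10.49°
∠T(j41.6) = 35.19° − 10.49° = 24.70°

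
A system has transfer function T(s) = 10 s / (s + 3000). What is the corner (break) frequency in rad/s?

3000 rad/s

The single real pole at s = −3000 gives a corner at ω = 3000 rad/s.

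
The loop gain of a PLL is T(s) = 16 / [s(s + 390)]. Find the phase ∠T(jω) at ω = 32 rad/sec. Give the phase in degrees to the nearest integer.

∠(j32 + 390) = arctan(32/390) = 4.69°
∠(j32) = 90.00°
∠T(j32) = − (4.69° + 90.00°) = -94.69°

-95°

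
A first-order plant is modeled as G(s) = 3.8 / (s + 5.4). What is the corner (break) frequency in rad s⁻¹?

5.4 rad s⁻¹

The single real pole at s = −5.4 gives a corner at ω = 5.4 rad s⁻¹.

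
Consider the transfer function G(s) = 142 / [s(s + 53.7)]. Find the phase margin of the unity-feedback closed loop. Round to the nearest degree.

87°

Gain crossover: |G(jω)| = 1 at ω ≈ 2.64 rad s⁻¹.
∠G(j2.64) = −90° − arctan(2.64/53.7) ≈ -92.82°
PM = 180° + (-92.82°) = 87.18°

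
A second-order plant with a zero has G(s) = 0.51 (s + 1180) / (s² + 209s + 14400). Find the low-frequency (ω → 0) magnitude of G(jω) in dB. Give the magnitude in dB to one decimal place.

-27.6 dB

G(0) = 0.51 × 1180 / 14400 = 0.041792
20 log₁₀(0.041792) = -27.58 dB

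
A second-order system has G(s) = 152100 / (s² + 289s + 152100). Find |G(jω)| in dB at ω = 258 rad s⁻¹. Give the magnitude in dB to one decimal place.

2.5 dB

|(j258)² + 289(j258) + 152100| = |85536 + j74562| = 1.135e+05
|G(j258)| = 152100 / 1.135e+05 = 1.3404
20 log₁₀(1.3404) = 2.54 dB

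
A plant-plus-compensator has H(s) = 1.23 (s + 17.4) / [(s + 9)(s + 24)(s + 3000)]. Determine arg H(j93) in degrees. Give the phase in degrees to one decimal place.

-82.4°

∠(j93 + 17.4) = arctan(93/17.4) = 79.40°
∠(j93 + 9) = arctan(93/9) = 84.47°
∠(j93 + 24) = arctan(93/24) = 75.53°
∠(j93 + 3000) = arctan(93/3000) = 1.78°
∠H(j93) = 79.40° − (84.47° + 75.53° + 1.78°) = -82.38°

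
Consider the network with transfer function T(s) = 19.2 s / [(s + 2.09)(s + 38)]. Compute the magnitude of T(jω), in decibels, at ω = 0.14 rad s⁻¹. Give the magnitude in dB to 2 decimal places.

-29.43 dB

|j0.14| = 0.14
|j0.14 + 2.09| = √(0.14² + 2.09²) = 2.095
|j0.14 + 38| = √(0.14² + 38²) = 38
|T(j0.14)| = 19.2 × 0.14 / (2.095 × 38) = 0.033769
20 log₁₀(0.033769) = -29.430 dB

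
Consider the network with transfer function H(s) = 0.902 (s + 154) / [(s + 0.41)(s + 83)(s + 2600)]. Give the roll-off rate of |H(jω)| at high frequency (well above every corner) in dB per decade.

With 1 zero and 3 poles, the high-frequency asymptotic slope is 20 × (1 − 3) = -40 dB/decade.

-40 dB/decade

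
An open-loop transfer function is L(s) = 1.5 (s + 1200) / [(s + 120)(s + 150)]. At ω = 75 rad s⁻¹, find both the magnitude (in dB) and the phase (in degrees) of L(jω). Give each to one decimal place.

|L| = -22.4 dB, ∠L = -55.0°

|j75 + 1200| = √(75² + 1200²) = 1202
|j75 + 120| = √(75² + 120²) = 141.5
|j75 + 150| = √(75² + 150²) = 167.7
|L(j75)| = 1.5 × 1202 / (141.5 × 167.7) = 0.075995
20 log₁₀(0.075995) = -22.38 dB
∠(j75 + 1200) = arctan(75/1200) = 3.58°
∠(j75 + 120) = arctan(75/120) = 32.01°
∠(j75 + 150) = arctan(75/150) = 26.57°
∠L(j75) = 3.58° − (32.01° + 26.57°) = -54.99°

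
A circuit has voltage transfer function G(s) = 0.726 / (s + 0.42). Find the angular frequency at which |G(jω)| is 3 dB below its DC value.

0.42 rad s⁻¹

For a single-pole low-pass, the −3 dB point is at the pole: ω = 0.42 rad s⁻¹.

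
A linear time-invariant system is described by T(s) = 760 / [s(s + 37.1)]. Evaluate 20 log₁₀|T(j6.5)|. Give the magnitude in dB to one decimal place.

|j6.5 + 37.1| = √(6.5² + 37.1²) = 37.67
|j6.5| = 6.5
|T(j6.5)| = 760 / (37.67 × 6.5) = 3.1043
20 log₁₀(3.1043) = 9.84 dB

9.8 dB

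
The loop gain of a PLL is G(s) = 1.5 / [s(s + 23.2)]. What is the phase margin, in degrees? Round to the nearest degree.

90 deg

Gain crossover: |G(jω)| = 1 at ω ≈ 0.0647 rad s⁻¹.
∠G(j0.0647) = −90° − arctan(0.0647/23.2) ≈ -90.16°
PM = 180° + (-90.16°) = 89.84°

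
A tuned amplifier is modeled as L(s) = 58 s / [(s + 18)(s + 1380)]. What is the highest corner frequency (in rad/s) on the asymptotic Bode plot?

1380 rad/s

Break frequencies occur at each pole and zero magnitude: 18 rad/s, 1380 rad/s.
The highest is 1380 rad/s.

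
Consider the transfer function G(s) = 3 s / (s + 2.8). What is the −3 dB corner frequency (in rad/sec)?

For a single-pole high-pass, the −3 dB point is at the pole: ω = 2.8 rad/sec.

2.8 rad/sec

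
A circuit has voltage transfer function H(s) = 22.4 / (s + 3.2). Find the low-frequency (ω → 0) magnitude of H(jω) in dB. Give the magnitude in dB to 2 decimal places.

H(0) = 22.4 / 3.2 = 7
20 log₁₀(7) = 16.902 dB

16.90 dB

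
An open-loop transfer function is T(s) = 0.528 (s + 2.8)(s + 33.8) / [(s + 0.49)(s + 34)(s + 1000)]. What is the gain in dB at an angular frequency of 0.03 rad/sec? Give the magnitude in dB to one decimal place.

-50.5 dB

|j0.03 + 2.8| = √(0.03² + 2.8²) = 2.8
|j0.03 + 33.8| = √(0.03² + 33.8²) = 33.8
|j0.03 + 0.49| = √(0.03² + 0.49²) = 0.4909
|j0.03 + 34| = √(0.03² + 34²) = 34
|j0.03 + 1000| = √(0.03² + 1000²) = 1000
|T(j0.03)| = 0.528 × 2.8 × 33.8 / (0.4909 × 34 × 1000) = 0.002994
20 log₁₀(0.002994) = -50.48 dB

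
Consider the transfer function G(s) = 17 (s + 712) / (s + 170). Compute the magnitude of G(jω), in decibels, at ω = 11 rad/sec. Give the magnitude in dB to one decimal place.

37.0 dB

|j11 + 712| = √(11² + 712²) = 712.1
|j11 + 170| = √(11² + 170²) = 170.4
|G(j11)| = 17 × 712.1 / 170.4 = 71.06
20 log₁₀(71.06) = 37.03 dB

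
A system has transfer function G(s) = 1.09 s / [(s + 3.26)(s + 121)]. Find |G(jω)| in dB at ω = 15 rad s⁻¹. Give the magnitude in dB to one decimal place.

-41.2 dB

|j15| = 15
|j15 + 3.26| = √(15² + 3.26²) = 15.35
|j15 + 121| = √(15² + 121²) = 121.9
|G(j15)| = 1.09 × 15 / (15.35 × 121.9) = 0.0087359
20 log₁₀(0.0087359) = -41.17 dB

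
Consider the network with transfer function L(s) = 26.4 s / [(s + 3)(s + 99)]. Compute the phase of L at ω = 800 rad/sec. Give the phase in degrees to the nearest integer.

-83°

∠(j800) = 90.00°
∠(j800 + 3) = arctan(800/3) = 89.79°
∠(j800 + 99) = arctan(800/99) = 82.95°
∠L(j800) = 90.00° − (89.79° + 82.95°) = -82.73°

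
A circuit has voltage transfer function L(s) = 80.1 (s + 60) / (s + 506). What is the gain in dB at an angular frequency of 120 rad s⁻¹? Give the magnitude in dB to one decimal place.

|j120 + 60| = √(120² + 60²) = 134.2
|j120 + 506| = √(120² + 506²) = 520
|L(j120)| = 80.1 × 134.2 / 520 = 20.665
20 log₁₀(20.665) = 26.30 dB

26.3 dB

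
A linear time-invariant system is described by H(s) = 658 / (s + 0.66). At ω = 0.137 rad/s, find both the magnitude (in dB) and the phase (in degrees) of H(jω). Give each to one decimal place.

|H| = 59.8 dB, ∠H = -11.7°

|j0.137 + 0.66| = √(0.137² + 0.66²) = 0.6741
|H(j0.137)| = 658 / 0.6741 = 976.16
20 log₁₀(976.16) = 59.79 dB
∠(j0.137 + 0.66) = arctan(0.137/0.66) = 11.73°
∠H(j0.137) = −11.73° = -11.73°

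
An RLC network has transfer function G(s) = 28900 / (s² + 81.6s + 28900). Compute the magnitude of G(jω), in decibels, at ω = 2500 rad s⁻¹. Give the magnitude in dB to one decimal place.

-46.7 dB

|(j2500)² + 81.6(j2500) + 28900| = |-6.2211e+06 + j2.04e+05| = 6.224e+06
|G(j2500)| = 28900 / 6.224e+06 = 0.004643
20 log₁₀(0.004643) = -46.66 dB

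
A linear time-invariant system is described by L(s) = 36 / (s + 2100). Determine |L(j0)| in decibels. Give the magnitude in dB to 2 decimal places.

L(0) = 36 / 2100 = 0.017143
20 log₁₀(0.017143) = -35.318 dB

-35.32 dB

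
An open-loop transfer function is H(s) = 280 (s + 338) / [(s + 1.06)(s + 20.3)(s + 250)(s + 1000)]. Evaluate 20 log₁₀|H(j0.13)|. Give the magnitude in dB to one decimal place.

-35.2 dB

|j0.13 + 338| = √(0.13² + 338²) = 338
|j0.13 + 1.06| = √(0.13² + 1.06²) = 1.068
|j0.13 + 20.3| = √(0.13² + 20.3²) = 20.3
|j0.13 + 250| = √(0.13² + 250²) = 250
|j0.13 + 1000| = √(0.13² + 1000²) = 1000
|H(j0.13)| = 280 × 338 / (1.068 × 20.3 × 250 × 1000) = 0.017462
20 log₁₀(0.017462) = -35.16 dB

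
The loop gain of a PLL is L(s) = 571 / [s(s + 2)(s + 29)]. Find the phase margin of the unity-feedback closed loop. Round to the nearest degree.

17°

Gain crossover: |L(jω)| = 1 at ω ≈ 4.19 rad/s.
∠L(j4.19) = −90° − arctan(4.19/2) − arctan(4.19/29) ≈ -162.73°
PM = 180° + (-162.73°) = 17.27°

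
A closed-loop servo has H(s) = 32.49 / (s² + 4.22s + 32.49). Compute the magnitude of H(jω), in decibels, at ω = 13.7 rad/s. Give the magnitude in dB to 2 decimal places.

|(j13.7)² + 4.22(j13.7) + 32.49| = |-155.2 + j57.814| = 165.6
|H(j13.7)| = 32.49 / 165.6 = 0.19617
20 log₁₀(0.19617) = -14.147 dB

-14.15 dB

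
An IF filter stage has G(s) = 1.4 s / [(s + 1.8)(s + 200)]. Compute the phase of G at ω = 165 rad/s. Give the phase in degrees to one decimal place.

-38.9°

∠(j165) = 90.00°
∠(j165 + 1.8) = arctan(165/1.8) = 89.37°
∠(j165 + 200) = arctan(165/200) = 39.52°
∠G(j165) = 90.00° − (89.37° + 39.52°) = -38.90°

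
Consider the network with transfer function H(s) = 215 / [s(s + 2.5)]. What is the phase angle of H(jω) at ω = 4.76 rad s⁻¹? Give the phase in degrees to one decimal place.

∠(j4.76 + 2.5) = arctan(4.76/2.5) = 62.29°
∠(j4.76) = 90.00°
∠H(j4.76) = − (62.29° + 90.00°) = -152.29°

-152.3°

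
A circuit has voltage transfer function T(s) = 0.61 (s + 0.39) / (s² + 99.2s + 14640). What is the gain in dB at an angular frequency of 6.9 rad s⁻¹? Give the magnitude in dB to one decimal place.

|j6.9 + 0.39| = √(6.9² + 0.39²) = 6.911
|(j6.9)² + 99.2(j6.9) + 14640| = |14592 + j684.48| = 1.461e+04
|T(j6.9)| = 0.61 × 6.911 / 1.461e+04 = 0.00028858
20 log₁₀(0.00028858) = -70.79 dB

-70.8 dB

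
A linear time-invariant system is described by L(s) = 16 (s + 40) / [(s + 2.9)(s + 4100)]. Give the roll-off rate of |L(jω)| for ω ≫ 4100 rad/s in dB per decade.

With 1 zero and 2 poles, the high-frequency asymptotic slope is 20 × (1 − 2) = -20 dB/decade.

-20 dB/decade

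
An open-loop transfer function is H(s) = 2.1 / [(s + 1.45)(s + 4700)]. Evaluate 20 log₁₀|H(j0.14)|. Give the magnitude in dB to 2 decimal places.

|j0.14 + 1.45| = √(0.14² + 1.45²) = 1.457
|j0.14 + 4700| = √(0.14² + 4700²) = 4700
|H(j0.14)| = 2.1 / (1.457 × 4700) = 0.00030672
20 log₁₀(0.00030672) = -70.265 dB

-70.27 dB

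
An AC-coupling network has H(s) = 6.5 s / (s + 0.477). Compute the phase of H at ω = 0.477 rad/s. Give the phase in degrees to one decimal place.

∠(j0.477) = 90.00°
∠(j0.477 + 0.477) = arctan(0.477/0.477) = 45.00°
∠H(j0.477) = 90.00° − 45.00° = 45.00°

45.0°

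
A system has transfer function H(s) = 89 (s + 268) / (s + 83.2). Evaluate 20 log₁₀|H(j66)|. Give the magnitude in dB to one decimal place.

|j66 + 268| = √(66² + 268²) = 276
|j66 + 83.2| = √(66² + 83.2²) = 106.2
|H(j66)| = 89 × 276 / 106.2 = 231.31
20 log₁₀(231.31) = 47.28 dB

47.3 dB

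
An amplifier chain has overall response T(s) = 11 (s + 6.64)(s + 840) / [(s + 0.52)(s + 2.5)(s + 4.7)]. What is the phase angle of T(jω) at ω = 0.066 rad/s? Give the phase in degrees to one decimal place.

-9.0 deg

∠(j0.066 + 6.64) = arctan(0.066/6.64) = 0.57°
∠(j0.066 + 840) = arctan(0.066/840) = 0.00°
∠(j0.066 + 0.52) = arctan(0.066/0.52) = 7.23°
∠(j0.066 + 2.5) = arctan(0.066/2.5) = 1.51°
∠(j0.066 + 4.7) = arctan(0.066/4.7) = 0.80°
∠T(j0.066) = 0.57° + 0.00° − (7.23° + 1.51° + 0.80°) = -8.98°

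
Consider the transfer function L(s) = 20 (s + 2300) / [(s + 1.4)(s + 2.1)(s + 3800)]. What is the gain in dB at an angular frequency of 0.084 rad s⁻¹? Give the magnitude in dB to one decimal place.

|j0.084 + 2300| = √(0.084² + 2300²) = 2300
|j0.084 + 1.4| = √(0.084² + 1.4²) = 1.403
|j0.084 + 2.1| = √(0.084² + 2.1²) = 2.102
|j0.084 + 3800| = √(0.084² + 3800²) = 3800
|L(j0.084)| = 20 × 2300 / (1.403 × 2.102 × 3800) = 4.1068
20 log₁₀(4.1068) = 12.27 dB

12.3 dB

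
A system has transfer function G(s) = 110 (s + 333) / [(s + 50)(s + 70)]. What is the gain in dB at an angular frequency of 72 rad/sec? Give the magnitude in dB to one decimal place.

|j72 + 333| = √(72² + 333²) = 340.7
|j72 + 50| = √(72² + 50²) = 87.66
|j72 + 70| = √(72² + 70²) = 100.4
|G(j72)| = 110 × 340.7 / (87.66 × 100.4) = 4.2574
20 log₁₀(4.2574) = 12.58 dB

12.6 dB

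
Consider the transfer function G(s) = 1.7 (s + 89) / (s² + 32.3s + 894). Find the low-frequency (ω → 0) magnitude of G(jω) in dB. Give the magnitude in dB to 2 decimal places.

-15.43 dB

G(0) = 1.7 × 89 / 894 = 0.16924
20 log₁₀(0.16924) = -15.430 dB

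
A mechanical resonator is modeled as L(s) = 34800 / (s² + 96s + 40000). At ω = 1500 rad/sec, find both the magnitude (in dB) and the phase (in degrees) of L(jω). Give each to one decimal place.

|L| = -36.1 dB, ∠L = -176.3°

|(j1500)² + 96(j1500) + 40000| = |-2.21e+06 + j1.44e+05| = 2.215e+06
|L(j1500)| = 34800 / 2.215e+06 = 0.015713
20 log₁₀(0.015713) = -36.07 dB
∠[(j1500)² + 96(j1500) + 40000] = ∠[-2.21e+06 + j1.44e+05] = 176.27°
∠L(j1500) = −176.27° = -176.27°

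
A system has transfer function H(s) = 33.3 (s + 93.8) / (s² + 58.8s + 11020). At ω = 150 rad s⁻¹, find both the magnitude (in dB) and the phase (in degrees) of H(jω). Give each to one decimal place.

|H| = -7.8 dB, ∠H = -84.5 deg

|j150 + 93.8| = √(150² + 93.8²) = 176.9
|(j150)² + 58.8(j150) + 11020| = |-11480 + j8820| = 1.448e+04
|H(j150)| = 33.3 × 176.9 / 1.448e+04 = 0.40694
20 log₁₀(0.40694) = -7.81 dB
∠(j150 + 93.8) = arctan(150/93.8) = 57.98°
∠[(j150)² + 58.8(j150) + 11020] = ∠[-11480 + j8820] = 142.47°
∠H(j150) = 57.98° − 142.47° = -84.48°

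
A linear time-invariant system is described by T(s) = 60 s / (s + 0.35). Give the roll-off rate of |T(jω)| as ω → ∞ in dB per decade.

0 dB/decade

With 1 zero and 1 pole, the high-frequency asymptotic slope is 20 × (1 − 1) = 0 dB/decade.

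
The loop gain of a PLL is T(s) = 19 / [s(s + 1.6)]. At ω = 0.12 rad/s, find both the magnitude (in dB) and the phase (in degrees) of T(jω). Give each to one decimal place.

|T| = 39.9 dB, ∠T = -94.3°

|j0.12 + 1.6| = √(0.12² + 1.6²) = 1.604
|j0.12| = 0.12
|T(j0.12)| = 19 / (1.604 × 0.12) = 98.681
20 log₁₀(98.681) = 39.88 dB
∠(j0.12 + 1.6) = arctan(0.12/1.6) = 4.29°
∠(j0.12) = 90.00°
∠T(j0.12) = − (4.29° + 90.00°) = -94.29°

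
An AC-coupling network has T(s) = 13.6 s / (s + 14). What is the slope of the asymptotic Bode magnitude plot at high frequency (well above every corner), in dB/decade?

With 1 zero and 1 pole, the high-frequency asymptotic slope is 20 × (1 − 1) = 0 dB/decade.

0 dB/decade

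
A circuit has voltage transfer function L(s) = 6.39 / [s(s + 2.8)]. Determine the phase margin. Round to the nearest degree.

Gain crossover: |L(jω)| = 1 at ω ≈ 1.89 rad/s.
∠L(j1.89) = −90° − arctan(1.89/2.8) ≈ -124.04°
PM = 180° + (-124.04°) = 55.96°

56°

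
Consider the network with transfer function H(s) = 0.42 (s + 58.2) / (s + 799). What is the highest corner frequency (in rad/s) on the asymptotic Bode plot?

Break frequencies occur at each pole and zero magnitude: 58.2 rad/s, 799 rad/s.
The highest is 799 rad/s.

799 rad/s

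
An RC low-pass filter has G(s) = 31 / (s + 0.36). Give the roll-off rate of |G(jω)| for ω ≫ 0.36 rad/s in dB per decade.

With 0 zeros and 1 pole, the high-frequency asymptotic slope is 20 × (0 − 1) = -20 dB/decade.

-20 dB/decade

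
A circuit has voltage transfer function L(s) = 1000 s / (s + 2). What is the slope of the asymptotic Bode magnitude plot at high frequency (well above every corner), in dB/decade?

With 1 zero and 1 pole, the high-frequency asymptotic slope is 20 × (1 − 1) = 0 dB/decade.

0 dB/decade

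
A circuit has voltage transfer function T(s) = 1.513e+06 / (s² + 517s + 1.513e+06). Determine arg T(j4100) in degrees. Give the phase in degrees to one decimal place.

∠[(j4100)² + 517(j4100) + 1.513e+06] = ∠[-1.5297e+07 + j2.1197e+06] = 172.11°
∠T(j4100) = −172.11° = -172.11°

-172.1 deg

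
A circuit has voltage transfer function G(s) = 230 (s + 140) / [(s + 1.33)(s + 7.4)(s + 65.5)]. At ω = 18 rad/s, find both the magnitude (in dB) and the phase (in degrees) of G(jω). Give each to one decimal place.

|j18 + 140| = √(18² + 140²) = 141.2
|j18 + 1.33| = √(18² + 1.33²) = 18.05
|j18 + 7.4| = √(18² + 7.4²) = 19.46
|j18 + 65.5| = √(18² + 65.5²) = 67.93
|G(j18)| = 230 × 141.2 / (18.05 × 19.46 × 67.93) = 1.3606
20 log₁₀(1.3606) = 2.67 dB
∠(j18 + 140) = arctan(18/140) = 7.33°
∠(j18 + 1.33) = arctan(18/1.33) = 85.77°
∠(j18 + 7.4) = arctan(18/7.4) = 67.65°
∠(j18 + 65.5) = arctan(18/65.5) = 15.37°
∠G(j18) = 7.33° − (85.77° + 67.65° + 15.37°) = -161.47°

|G| = 2.7 dB, ∠G = -161.5°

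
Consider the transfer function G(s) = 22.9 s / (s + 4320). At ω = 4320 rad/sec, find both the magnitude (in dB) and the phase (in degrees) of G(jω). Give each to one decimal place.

|j4320| = 4320
|j4320 + 4320| = √(4320² + 4320²) = 6109
|G(j4320)| = 22.9 × 4320 / 6109 = 16.193
20 log₁₀(16.193) = 24.19 dB
∠(j4320) = 90.00°
∠(j4320 + 4320) = arctan(4320/4320) = 45.00°
∠G(j4320) = 90.00° − 45.00° = 45.00°

|G| = 24.2 dB, ∠G = 45.0°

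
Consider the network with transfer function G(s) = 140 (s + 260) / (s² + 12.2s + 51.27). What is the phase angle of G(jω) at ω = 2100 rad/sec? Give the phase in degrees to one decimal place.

∠(j2100 + 260) = arctan(2100/260) = 82.94°
∠[(j2100)² + 12.2(j2100) + 51.27] = ∠[-4.4099e+06 + j25620] = 179.67°
∠G(j2100) = 82.94° − 179.67° = -96.72°

-96.7°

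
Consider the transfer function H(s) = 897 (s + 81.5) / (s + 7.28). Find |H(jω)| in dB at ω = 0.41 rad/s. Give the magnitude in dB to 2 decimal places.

80.02 dB

|j0.41 + 81.5| = √(0.41² + 81.5²) = 81.5
|j0.41 + 7.28| = √(0.41² + 7.28²) = 7.292
|H(j0.41)| = 897 × 81.5 / 7.292 = 10026
20 log₁₀(10026) = 80.023 dB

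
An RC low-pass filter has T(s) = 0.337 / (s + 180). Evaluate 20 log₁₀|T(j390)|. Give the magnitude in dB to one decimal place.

|j390 + 180| = √(390² + 180²) = 429.5
|T(j390)| = 0.337 / 429.5 = 0.00078457
20 log₁₀(0.00078457) = -62.11 dB

-62.1 dB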